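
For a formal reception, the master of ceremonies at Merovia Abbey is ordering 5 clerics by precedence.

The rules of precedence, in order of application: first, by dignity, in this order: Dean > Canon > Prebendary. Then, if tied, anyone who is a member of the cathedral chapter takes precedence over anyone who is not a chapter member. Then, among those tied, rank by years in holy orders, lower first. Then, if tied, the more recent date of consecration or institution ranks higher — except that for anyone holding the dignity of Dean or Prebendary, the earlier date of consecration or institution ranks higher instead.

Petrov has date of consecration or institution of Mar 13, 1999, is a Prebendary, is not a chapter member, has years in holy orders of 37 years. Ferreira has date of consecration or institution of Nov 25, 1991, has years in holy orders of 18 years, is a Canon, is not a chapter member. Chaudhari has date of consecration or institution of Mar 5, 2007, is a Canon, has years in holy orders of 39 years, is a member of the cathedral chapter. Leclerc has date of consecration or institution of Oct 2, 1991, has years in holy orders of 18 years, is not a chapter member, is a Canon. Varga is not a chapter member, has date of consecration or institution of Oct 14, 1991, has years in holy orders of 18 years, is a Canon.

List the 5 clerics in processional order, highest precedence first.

Chaudhari, Ferreira, Varga, Leclerc, Petrov

By dignity: Chaudhari, Ferreira, Varga and Leclerc (Canon); then Petrov (Prebendary).
Among Chaudhari, Ferreira, Varga and Leclerc, a member of the cathedral chapter before not a chapter member: Chaudhari (a member of the cathedral chapter) before Ferreira, Varga and Leclerc (not a chapter member).
Ferreira, Varga and Leclerc all have years in holy orders 18 years, so the next rule applies.
Among Ferreira, Varga and Leclerc, by date of consecration or institution (later first): Ferreira (Nov 25, 1991) before Varga (Oct 14, 1991) before Leclerc (Oct 2, 1991).
Full order: Chaudhari, Ferreira, Varga, Leclerc, Petrov.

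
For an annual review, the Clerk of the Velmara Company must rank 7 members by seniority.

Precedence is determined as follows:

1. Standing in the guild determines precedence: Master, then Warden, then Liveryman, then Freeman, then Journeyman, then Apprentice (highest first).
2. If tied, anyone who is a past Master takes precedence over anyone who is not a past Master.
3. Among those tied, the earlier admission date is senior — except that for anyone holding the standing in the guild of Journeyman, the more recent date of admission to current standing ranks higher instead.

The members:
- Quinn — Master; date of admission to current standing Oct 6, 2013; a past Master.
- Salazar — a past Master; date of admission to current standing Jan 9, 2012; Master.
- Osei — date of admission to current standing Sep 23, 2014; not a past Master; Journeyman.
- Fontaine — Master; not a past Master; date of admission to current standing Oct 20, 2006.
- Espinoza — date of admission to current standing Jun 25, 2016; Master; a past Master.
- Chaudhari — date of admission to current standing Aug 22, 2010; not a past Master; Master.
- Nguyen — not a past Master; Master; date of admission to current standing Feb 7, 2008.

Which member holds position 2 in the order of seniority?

Quinn

By standing in the guild: Salazar, Quinn, Espinoza, Fontaine, Nguyen and Chaudhari (Master); then Osei (Journeyman).
Among Salazar, Quinn, Espinoza, Fontaine, Nguyen and Chaudhari, a past Master before not a past Master: Salazar, Quinn and Espinoza (a past Master) before Fontaine, Nguyen and Chaudhari (not a past Master).
Among Salazar, Quinn and Espinoza, by date of admission to current standing (earlier first): Salazar (Jan 9, 2012) before Quinn (Oct 6, 2013) before Espinoza (Jun 25, 2016).
Among Fontaine, Nguyen and Chaudhari, by date of admission to current standing (earlier first): Fontaine (Oct 20, 2006) before Nguyen (Feb 7, 2008) before Chaudhari (Aug 22, 2010).
Order: Salazar, Quinn, Espinoza, Fontaine, Nguyen, Chaudhari, Osei.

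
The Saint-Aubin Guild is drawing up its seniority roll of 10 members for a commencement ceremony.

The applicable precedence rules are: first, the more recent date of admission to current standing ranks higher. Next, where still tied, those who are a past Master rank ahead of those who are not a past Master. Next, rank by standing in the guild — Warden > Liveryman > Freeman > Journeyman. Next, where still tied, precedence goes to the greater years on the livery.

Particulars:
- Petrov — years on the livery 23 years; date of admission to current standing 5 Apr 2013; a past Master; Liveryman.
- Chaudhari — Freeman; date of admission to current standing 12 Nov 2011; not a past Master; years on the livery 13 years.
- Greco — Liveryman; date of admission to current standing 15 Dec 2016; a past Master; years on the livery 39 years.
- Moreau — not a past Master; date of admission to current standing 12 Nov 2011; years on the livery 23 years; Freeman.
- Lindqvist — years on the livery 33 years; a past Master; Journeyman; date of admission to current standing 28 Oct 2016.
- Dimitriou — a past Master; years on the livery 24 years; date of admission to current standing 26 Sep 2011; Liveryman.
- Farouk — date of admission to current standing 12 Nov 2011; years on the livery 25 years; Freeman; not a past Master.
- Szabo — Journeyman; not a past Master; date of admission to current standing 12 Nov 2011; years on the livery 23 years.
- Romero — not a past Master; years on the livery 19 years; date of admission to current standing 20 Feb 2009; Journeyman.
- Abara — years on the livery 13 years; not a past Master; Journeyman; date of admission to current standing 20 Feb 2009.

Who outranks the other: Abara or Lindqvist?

By date of admission to current standing (later first): Greco (15 Dec 2016); then Lindqvist (28 Oct 2016); then Petrov (5 Apr 2013); then Farouk, Moreau, Chaudhari and Szabo (each 12 Nov 2011); then Dimitriou (26 Sep 2011); then Romero and Abara (both 20 Feb 2009).
Farouk, Moreau, Chaudhari and Szabo are each not a past Master, so the next rule applies.
Among Farouk, Moreau, Chaudhari and Szabo, by standing in the guild: Farouk, Moreau and Chaudhari (Freeman) before Szabo (Journeyman).
Among Farouk, Moreau and Chaudhari, by years on the livery (higher first): Farouk (25 years) before Moreau (23 years) before Chaudhari (13 years).
Romero and Abara are each not a past Master, so the next rule applies.
Romero and Abara are each Journeyman, so the next rule applies.
Among Romero and Abara, by years on the livery (higher first): Romero (19 years) before Abara (13 years).
So Lindqvist takes precedence.

Lindqvist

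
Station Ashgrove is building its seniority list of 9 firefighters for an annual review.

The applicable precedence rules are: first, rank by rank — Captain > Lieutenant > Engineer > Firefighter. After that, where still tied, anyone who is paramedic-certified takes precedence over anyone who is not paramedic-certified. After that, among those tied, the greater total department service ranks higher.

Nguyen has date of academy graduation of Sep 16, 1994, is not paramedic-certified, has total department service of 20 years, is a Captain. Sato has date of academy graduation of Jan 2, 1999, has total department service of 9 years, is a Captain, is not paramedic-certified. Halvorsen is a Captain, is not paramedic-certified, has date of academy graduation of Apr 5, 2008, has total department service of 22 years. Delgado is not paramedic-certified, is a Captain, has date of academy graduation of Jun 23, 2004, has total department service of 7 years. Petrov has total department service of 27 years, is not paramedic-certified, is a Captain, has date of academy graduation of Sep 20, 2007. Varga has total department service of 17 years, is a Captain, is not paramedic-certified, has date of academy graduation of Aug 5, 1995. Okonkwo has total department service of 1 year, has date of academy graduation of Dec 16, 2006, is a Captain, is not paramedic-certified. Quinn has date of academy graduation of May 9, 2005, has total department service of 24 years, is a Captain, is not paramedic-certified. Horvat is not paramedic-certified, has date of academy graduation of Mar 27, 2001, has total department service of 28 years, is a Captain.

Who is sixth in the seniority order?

By rank: Horvat, Petrov, Quinn, Halvorsen, Nguyen, Varga, Sato, Delgado and Okonkwo (Captain).
Horvat, Petrov, Quinn, Halvorsen, Nguyen, Varga, Sato, Delgado and Okonkwo are each not paramedic-certified, so the next rule applies.
Among Horvat, Petrov, Quinn, Halvorsen, Nguyen, Varga, Sato, Delgado and Okonkwo, by total department service (higher first): Horvat (28 years) before Petrov (27 years) before Quinn (24 years) before Halvorsen (22 years) before Nguyen (20 years) before Varga (17 years) before Sato (9 years) before Delgado (7 years) before Okonkwo (1 year).
Order: Horvat, Petrov, Quinn, Halvorsen, Nguyen, Varga, Sato, Delgado, Okonkwo.

Varga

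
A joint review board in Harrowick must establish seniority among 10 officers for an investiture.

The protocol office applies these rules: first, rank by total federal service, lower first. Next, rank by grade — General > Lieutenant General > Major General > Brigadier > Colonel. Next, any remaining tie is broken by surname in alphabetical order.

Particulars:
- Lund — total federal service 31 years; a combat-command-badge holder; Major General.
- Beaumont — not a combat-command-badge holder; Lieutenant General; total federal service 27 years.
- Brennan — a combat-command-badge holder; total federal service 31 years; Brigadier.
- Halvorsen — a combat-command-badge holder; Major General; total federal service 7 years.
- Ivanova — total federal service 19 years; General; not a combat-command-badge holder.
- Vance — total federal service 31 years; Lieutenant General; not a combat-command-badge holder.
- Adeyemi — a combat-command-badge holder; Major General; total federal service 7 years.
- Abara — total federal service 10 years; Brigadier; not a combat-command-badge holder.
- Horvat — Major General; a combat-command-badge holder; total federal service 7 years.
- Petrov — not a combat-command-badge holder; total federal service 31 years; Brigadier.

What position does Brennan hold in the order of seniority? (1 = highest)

9

By total federal service (lower first): Adeyemi, Halvorsen and Horvat (each 7 years); then Abara (10 years); then Ivanova (19 years); then Beaumont (27 years); then Vance, Lund, Brennan and Petrov (each 31 years).
Adeyemi, Halvorsen and Horvat are each Major General, so the next rule applies.
Among Adeyemi, Halvorsen and Horvat, alphabetically by surname: Adeyemi before Halvorsen before Horvat.
Among Vance, Lund, Brennan and Petrov, by grade: Vance (Lieutenant General) before Lund (Major General) before Brennan and Petrov (Brigadier).
Among Brennan and Petrov, alphabetically by surname: Brennan before Petrov.
Order: Adeyemi, Halvorsen, Horvat, Abara, Ivanova, Beaumont, Vance, Lund, Brennan, Petrov. So position 9.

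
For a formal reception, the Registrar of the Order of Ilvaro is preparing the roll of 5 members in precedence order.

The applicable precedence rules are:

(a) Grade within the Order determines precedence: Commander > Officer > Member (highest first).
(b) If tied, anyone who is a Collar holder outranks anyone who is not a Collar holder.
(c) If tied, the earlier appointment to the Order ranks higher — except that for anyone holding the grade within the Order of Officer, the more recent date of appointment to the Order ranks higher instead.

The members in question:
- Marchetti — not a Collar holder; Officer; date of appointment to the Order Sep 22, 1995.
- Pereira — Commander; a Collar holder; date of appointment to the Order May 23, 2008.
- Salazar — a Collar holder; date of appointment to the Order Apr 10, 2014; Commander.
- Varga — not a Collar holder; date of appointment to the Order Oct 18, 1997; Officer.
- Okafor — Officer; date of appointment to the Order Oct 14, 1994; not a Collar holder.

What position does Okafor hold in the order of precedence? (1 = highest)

By grade within the Order: Pereira and Salazar (Commander); then Varga, Marchetti and Okafor (Officer).
Pereira and Salazar are each a Collar holder, so the next rule applies.
Among Pereira and Salazar, by date of appointment to the Order (earlier first): Pereira (May 23, 2008) before Salazar (Apr 10, 2014).
Varga, Marchetti and Okafor are each not a Collar holder, so the next rule applies.
Among Varga, Marchetti and Okafor, by date of appointment to the Order (later first) (reversed rule for this group): Varga (Oct 18, 1997) before Marchetti (Sep 22, 1995) before Okafor (Oct 14, 1994).
Order: Pereira, Salazar, Varga, Marchetti, Okafor. So position 5.

5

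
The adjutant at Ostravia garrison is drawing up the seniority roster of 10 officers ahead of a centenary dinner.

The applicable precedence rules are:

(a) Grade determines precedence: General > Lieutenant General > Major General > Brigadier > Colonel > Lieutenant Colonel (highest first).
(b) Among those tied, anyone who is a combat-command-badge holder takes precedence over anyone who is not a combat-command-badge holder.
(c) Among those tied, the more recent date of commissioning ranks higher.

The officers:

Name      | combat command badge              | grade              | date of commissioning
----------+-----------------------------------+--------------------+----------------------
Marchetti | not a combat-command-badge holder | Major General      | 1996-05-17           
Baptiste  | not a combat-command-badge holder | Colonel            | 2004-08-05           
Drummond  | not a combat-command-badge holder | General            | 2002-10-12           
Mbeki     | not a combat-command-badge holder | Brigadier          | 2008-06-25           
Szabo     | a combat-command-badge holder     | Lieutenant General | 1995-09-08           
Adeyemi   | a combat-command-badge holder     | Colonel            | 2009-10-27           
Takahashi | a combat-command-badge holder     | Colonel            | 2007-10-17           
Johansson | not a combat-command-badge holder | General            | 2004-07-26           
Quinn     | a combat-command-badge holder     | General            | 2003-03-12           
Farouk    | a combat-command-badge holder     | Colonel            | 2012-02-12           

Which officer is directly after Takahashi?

By grade: Quinn, Johansson and Drummond (General); then Szabo (Lieutenant General); then Marchetti (Major General); then Mbeki (Brigadier); then Farouk, Adeyemi, Takahashi and Baptiste (Colonel).
Among Quinn, Johansson and Drummond, a combat-command-badge holder before not a combat-command-badge holder: Quinn (a combat-command-badge holder) before Johansson and Drummond (not a combat-command-badge holder).
Among Johansson and Drummond, by date of commissioning (later first): Johansson (2004-07-26) before Drummond (2002-10-12).
Among Farouk, Adeyemi, Takahashi and Baptiste, a combat-command-badge holder before not a combat-command-badge holder: Farouk, Adeyemi and Takahashi (a combat-command-badge holder) before Baptiste (not a combat-command-badge holder).
Among Farouk, Adeyemi and Takahashi, by date of commissioning (later first): Farouk (2012-02-12) before Adeyemi (2009-10-27) before Takahashi (2007-10-17).
Order: Quinn, Johansson, Drummond, Szabo, Marchetti, Mbeki, Farouk, Adeyemi, Takahashi, Baptiste.

Baptiste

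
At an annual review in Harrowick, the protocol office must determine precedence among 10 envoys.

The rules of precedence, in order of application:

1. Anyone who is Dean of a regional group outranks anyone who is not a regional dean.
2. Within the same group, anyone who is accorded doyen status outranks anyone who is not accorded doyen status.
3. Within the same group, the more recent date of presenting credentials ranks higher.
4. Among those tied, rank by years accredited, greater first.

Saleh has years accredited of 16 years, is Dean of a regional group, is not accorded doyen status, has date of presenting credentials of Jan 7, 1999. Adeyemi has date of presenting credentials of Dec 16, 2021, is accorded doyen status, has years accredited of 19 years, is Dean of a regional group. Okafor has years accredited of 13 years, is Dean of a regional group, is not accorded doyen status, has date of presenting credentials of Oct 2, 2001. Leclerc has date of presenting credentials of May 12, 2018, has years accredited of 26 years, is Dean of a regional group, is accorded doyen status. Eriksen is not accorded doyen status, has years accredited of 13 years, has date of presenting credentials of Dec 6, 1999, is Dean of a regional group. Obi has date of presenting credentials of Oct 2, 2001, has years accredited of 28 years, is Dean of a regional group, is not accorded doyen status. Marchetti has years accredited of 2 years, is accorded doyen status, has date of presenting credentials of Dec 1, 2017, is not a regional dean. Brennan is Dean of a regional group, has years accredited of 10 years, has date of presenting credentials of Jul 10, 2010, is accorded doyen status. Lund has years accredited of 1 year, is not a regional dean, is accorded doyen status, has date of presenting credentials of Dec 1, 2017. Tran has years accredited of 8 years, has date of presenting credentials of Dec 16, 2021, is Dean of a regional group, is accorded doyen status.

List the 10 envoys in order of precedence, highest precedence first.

Adeyemi, Tran, Leclerc, Brennan, Obi, Okafor, Eriksen, Saleh, Marchetti, Lund

By the first rule: Adeyemi, Tran, Leclerc, Brennan, Obi, Okafor, Eriksen and Saleh (each Dean of a regional group); then Marchetti and Lund (both not a regional dean).
Among Adeyemi, Tran, Leclerc, Brennan, Obi, Okafor, Eriksen and Saleh, accorded doyen status before not accorded doyen status: Adeyemi, Tran, Leclerc and Brennan (accorded doyen status) before Obi, Okafor, Eriksen and Saleh (not accorded doyen status).
Among Adeyemi, Tran, Leclerc and Brennan, by date of presenting credentials (later first): Adeyemi and Tran (Dec 16, 2021) before Leclerc (May 12, 2018) before Brennan (Jul 10, 2010).
Among Adeyemi and Tran, by years accredited (higher first): Adeyemi (19 years) before Tran (8 years).
Among Obi, Okafor, Eriksen and Saleh, by date of presenting credentials (later first): Obi and Okafor (Oct 2, 2001) before Eriksen (Dec 6, 1999) before Saleh (Jan 7, 1999).
Among Obi and Okafor, by years accredited (higher first): Obi (28 years) before Okafor (13 years).
Marchetti and Lund are each accorded doyen status, so the next rule applies.
Marchetti and Lund both have date of presenting credentials Dec 1, 2017, so the next rule applies.
Among Marchetti and Lund, by years accredited (higher first): Marchetti (2 years) before Lund (1 year).
Full order: Adeyemi, Tran, Leclerc, Brennan, Obi, Okafor, Eriksen, Saleh, Marchetti, Lund.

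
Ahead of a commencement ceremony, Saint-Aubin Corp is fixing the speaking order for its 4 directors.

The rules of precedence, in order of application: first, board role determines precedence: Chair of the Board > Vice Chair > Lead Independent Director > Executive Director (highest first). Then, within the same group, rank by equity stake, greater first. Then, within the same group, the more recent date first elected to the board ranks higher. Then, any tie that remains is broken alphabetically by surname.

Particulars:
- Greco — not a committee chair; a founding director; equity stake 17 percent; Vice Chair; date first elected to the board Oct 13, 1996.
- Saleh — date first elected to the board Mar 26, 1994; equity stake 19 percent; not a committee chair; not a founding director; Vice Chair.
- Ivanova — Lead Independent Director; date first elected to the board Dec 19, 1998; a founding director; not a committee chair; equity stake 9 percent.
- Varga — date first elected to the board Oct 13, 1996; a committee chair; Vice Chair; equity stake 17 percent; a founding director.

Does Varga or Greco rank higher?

By board role: Saleh, Greco and Varga (Vice Chair); then Ivanova (Lead Independent Director).
Among Saleh, Greco and Varga, by equity stake (higher first): Saleh (19 percent) before Greco and Varga (17 percent).
Greco and Varga both have date first elected to the board Oct 13, 1996, so the next rule applies.
Among Greco and Varga, alphabetically by surname: Greco before Varga.
So Greco takes precedence.

Greco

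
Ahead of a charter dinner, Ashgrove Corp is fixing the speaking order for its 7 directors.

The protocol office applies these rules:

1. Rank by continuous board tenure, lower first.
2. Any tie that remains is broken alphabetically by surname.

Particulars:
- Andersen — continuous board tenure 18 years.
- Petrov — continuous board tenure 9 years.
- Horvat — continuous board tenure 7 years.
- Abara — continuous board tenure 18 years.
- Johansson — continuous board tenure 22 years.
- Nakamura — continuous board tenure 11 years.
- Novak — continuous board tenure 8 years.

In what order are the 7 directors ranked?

Horvat, Novak, Petrov, Nakamura, Abara, Andersen, Johansson

By continuous board tenure (lower first): Horvat (7 years); then Novak (8 years); then Petrov (9 years); then Nakamura (11 years); then Abara and Andersen (both 18 years); then Johansson (22 years).
Among Abara and Andersen, alphabetically by surname: Abara before Andersen.
Full order: Horvat, Novak, Petrov, Nakamura, Abara, Andersen, Johansson.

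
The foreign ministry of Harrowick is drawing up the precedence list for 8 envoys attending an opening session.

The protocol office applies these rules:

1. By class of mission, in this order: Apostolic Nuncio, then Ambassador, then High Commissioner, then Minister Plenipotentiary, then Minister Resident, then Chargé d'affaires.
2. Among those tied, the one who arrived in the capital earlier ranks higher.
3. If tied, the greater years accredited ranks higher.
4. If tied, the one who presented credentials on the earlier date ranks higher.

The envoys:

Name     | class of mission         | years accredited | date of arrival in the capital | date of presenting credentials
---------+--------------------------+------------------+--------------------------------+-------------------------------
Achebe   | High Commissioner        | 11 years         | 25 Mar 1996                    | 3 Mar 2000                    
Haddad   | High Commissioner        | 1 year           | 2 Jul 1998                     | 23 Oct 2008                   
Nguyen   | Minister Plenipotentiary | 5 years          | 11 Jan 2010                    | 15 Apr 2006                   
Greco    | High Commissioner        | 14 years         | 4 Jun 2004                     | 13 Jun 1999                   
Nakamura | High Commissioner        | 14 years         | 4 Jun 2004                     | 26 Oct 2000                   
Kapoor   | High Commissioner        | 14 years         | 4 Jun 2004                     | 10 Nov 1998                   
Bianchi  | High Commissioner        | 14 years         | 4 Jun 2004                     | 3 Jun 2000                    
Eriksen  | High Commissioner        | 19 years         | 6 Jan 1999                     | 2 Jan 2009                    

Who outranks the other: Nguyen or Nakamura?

By class of mission: Achebe, Haddad, Eriksen, Kapoor, Greco, Bianchi and Nakamura (High Commissioner); then Nguyen (Minister Plenipotentiary).
Among Achebe, Haddad, Eriksen, Kapoor, Greco, Bianchi and Nakamura, by date of arrival in the capital (earlier first): Achebe (25 Mar 1996) before Haddad (2 Jul 1998) before Eriksen (6 Jan 1999) before Kapoor, Greco, Bianchi and Nakamura (4 Jun 2004).
Kapoor, Greco, Bianchi and Nakamura all have years accredited 14 years, so the next rule applies.
Among Kapoor, Greco, Bianchi and Nakamura, by date of presenting credentials (earlier first): Kapoor (10 Nov 1998) before Greco (13 Jun 1999) before Bianchi (3 Jun 2000) before Nakamura (26 Oct 2000).
So Nakamura takes precedence.

Nakamura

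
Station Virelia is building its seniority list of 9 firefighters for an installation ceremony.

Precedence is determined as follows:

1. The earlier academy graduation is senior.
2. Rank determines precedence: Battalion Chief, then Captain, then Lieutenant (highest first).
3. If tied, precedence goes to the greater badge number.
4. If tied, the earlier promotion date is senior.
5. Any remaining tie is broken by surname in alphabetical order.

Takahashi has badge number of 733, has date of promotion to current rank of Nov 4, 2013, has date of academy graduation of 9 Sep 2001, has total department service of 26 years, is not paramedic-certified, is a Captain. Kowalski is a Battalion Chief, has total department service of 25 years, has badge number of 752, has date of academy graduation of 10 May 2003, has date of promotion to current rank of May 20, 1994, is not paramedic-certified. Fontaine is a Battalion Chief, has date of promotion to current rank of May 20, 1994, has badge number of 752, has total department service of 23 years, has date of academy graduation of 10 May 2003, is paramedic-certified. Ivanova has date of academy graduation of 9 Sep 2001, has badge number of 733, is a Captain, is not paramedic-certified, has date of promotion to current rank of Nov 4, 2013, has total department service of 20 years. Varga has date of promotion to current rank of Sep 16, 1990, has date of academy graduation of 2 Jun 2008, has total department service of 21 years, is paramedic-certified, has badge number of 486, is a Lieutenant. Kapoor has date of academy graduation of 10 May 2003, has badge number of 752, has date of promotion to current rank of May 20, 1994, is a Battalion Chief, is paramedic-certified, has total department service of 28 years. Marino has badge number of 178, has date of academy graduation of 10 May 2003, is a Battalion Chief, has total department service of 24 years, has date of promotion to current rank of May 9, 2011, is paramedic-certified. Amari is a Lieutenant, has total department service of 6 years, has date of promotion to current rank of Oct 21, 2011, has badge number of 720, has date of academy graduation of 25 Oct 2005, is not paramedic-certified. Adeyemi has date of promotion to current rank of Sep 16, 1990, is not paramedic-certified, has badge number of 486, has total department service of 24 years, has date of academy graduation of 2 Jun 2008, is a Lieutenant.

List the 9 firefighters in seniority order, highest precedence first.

Ivanova, Takahashi, Fontaine, Kapoor, Kowalski, Marino, Amari, Adeyemi, Varga

By date of academy graduation (earlier first): Ivanova and Takahashi (both 9 Sep 2001); then Fontaine, Kapoor, Kowalski and Marino (each 10 May 2003); then Amari (25 Oct 2005); then Adeyemi and Varga (both 2 Jun 2008).
Ivanova and Takahashi are each Captain, so the next rule applies.
Ivanova and Takahashi both have badge number 733, so the next rule applies.
Ivanova and Takahashi both have date of promotion to current rank Nov 4, 2013, so the next rule applies.
Among Ivanova and Takahashi, alphabetically by surname: Ivanova before Takahashi.
Fontaine, Kapoor, Kowalski and Marino are each Battalion Chief, so the next rule applies.
Among Fontaine, Kapoor, Kowalski and Marino, by badge number (higher first): Fontaine, Kapoor and Kowalski (752) before Marino (178).
Fontaine, Kapoor and Kowalski all have date of promotion to current rank May 20, 1994, so the next rule applies.
Among Fontaine, Kapoor and Kowalski, alphabetically by surname: Fontaine before Kapoor before Kowalski.
Adeyemi and Varga are each Lieutenant, so the next rule applies.
Adeyemi and Varga both have badge number 486, so the next rule applies.
Adeyemi and Varga both have date of promotion to current rank Sep 16, 1990, so the next rule applies.
Among Adeyemi and Varga, alphabetically by surname: Adeyemi before Varga.
Full order: Ivanova, Takahashi, Fontaine, Kapoor, Kowalski, Marino, Amari, Adeyemi, Varga.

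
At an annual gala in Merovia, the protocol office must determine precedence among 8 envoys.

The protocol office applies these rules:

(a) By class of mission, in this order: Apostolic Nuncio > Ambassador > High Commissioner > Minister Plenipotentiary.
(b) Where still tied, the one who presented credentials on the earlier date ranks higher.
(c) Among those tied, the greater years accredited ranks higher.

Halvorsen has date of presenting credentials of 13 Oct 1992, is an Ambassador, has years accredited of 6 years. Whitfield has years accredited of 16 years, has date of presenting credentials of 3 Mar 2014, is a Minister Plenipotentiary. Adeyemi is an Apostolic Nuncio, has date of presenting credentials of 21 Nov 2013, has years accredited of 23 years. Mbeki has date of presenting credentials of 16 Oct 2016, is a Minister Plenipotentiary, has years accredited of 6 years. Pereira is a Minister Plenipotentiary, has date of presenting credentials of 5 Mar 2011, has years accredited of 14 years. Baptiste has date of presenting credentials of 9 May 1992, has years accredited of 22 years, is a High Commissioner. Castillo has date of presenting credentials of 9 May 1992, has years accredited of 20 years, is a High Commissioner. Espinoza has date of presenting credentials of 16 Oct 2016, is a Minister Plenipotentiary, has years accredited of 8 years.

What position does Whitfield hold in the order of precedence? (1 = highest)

6

By class of mission: Adeyemi (Apostolic Nuncio); then Halvorsen (Ambassador); then Baptiste and Castillo (High Commissioner); then Pereira, Whitfield, Espinoza and Mbeki (Minister Plenipotentiary).
Baptiste and Castillo both have date of presenting credentials 9 May 1992, so the next rule applies.
Among Baptiste and Castillo, by years accredited (higher first): Baptiste (22 years) before Castillo (20 years).
Among Pereira, Whitfield, Espinoza and Mbeki, by date of presenting credentials (earlier first): Pereira (5 Mar 2011) before Whitfield (3 Mar 2014) before Espinoza and Mbeki (16 Oct 2016).
Among Espinoza and Mbeki, by years accredited (higher first): Espinoza (8 years) before Mbeki (6 years).
Order: Adeyemi, Halvorsen, Baptiste, Castillo, Pereira, Whitfield, Espinoza, Mbeki. So position 6.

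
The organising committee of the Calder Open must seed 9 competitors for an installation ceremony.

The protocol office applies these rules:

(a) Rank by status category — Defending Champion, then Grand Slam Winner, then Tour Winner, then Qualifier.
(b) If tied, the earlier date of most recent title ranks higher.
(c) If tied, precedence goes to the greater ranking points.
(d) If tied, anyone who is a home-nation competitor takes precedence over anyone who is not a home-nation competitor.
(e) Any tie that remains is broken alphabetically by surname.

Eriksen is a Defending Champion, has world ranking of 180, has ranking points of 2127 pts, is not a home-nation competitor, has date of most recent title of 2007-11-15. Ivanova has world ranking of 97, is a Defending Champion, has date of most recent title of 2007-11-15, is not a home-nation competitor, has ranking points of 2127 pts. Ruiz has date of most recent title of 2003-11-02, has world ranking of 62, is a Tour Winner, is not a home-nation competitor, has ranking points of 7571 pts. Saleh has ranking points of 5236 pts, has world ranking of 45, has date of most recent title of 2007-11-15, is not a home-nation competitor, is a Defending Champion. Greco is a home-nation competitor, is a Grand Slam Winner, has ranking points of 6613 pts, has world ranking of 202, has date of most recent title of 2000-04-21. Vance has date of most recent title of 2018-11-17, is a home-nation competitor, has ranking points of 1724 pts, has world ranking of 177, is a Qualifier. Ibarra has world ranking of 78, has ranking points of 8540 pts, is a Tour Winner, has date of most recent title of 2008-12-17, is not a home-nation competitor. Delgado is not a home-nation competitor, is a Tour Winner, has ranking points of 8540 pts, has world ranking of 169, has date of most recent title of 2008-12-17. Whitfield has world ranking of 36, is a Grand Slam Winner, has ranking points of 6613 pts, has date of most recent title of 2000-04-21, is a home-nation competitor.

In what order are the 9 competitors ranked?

By status category: Saleh, Eriksen and Ivanova (Defending Champion); then Greco and Whitfield (Grand Slam Winner); then Ruiz, Delgado and Ibarra (Tour Winner); then Vance (Qualifier).
Saleh, Eriksen and Ivanova all have date of most recent title 2007-11-15, so the next rule applies.
Among Saleh, Eriksen and Ivanova, by ranking points (higher first): Saleh (5236 pts) before Eriksen and Ivanova (2127 pts).
Eriksen and Ivanova are each not a home-nation competitor, so the next rule applies.
Among Eriksen and Ivanova, alphabetically by surname: Eriksen before Ivanova.
Greco and Whitfield both have date of most recent title 2000-04-21, so the next rule applies.
Greco and Whitfield both have ranking points 6613 pts, so the next rule applies.
Greco and Whitfield are each a home-nation competitor, so the next rule applies.
Among Greco and Whitfield, alphabetically by surname: Greco before Whitfield.
Among Ruiz, Delgado and Ibarra, by date of most recent title (earlier first): Ruiz (2003-11-02) before Delgado and Ibarra (2008-12-17).
Delgado and Ibarra both have ranking points 8540 pts, so the next rule applies.
Delgado and Ibarra are each not a home-nation competitor, so the next rule applies.
Among Delgado and Ibarra, alphabetically by surname: Delgado before Ibarra.
Full order: Saleh, Eriksen, Ivanova, Greco, Whitfield, Ruiz, Delgado, Ibarra, Vance.

Saleh, Eriksen, Ivanova, Greco, Whitfield, Ruiz, Delgado, Ibarra, Vance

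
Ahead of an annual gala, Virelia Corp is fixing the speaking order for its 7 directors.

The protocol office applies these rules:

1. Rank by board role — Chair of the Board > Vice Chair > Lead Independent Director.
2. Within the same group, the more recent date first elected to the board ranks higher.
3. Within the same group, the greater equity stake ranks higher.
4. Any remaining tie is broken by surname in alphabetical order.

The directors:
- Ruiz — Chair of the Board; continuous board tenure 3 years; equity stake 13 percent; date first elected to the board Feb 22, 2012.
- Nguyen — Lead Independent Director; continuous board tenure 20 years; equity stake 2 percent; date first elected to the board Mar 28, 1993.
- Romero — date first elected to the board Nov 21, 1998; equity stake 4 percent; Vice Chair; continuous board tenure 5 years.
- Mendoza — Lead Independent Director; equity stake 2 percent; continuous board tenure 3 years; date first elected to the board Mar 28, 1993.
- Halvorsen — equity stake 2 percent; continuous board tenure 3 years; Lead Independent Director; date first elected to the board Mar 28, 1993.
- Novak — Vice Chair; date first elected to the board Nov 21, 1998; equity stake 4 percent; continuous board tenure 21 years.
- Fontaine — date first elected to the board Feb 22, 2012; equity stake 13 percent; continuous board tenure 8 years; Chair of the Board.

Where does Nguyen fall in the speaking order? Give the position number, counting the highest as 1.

By board role: Fontaine and Ruiz (Chair of the Board); then Novak and Romero (Vice Chair); then Halvorsen, Mendoza and Nguyen (Lead Independent Director).
Fontaine and Ruiz both have date first elected to the board Feb 22, 2012, so the next rule applies.
Fontaine and Ruiz both have equity stake 13 percent, so the next rule applies.
Among Fontaine and Ruiz, alphabetically by surname: Fontaine before Ruiz.
Novak and Romero both have date first elected to the board Nov 21, 1998, so the next rule applies.
Novak and Romero both have equity stake 4 percent, so the next rule applies.
Among Novak and Romero, alphabetically by surname: Novak before Romero.
Halvorsen, Mendoza and Nguyen all have date first elected to the board Mar 28, 1993, so the next rule applies.
Halvorsen, Mendoza and Nguyen all have equity stake 2 percent, so the next rule applies.
Among Halvorsen, Mendoza and Nguyen, alphabetically by surname: Halvorsen before Mendoza before Nguyen.
Order: Fontaine, Ruiz, Novak, Romero, Halvorsen, Mendoza, Nguyen. So position 7.

7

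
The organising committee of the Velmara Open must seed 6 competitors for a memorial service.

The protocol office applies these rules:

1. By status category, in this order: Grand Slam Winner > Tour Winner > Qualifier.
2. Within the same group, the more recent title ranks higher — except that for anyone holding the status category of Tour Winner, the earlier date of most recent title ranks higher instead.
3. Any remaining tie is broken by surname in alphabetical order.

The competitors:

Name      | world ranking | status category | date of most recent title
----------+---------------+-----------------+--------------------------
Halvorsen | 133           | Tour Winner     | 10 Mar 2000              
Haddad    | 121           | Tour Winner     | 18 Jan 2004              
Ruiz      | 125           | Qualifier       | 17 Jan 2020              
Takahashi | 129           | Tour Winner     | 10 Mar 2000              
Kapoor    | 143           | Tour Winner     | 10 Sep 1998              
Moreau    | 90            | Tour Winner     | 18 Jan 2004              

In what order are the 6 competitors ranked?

Kapoor, Halvorsen, Takahashi, Haddad, Moreau, Ruiz

By status category: Kapoor, Halvorsen, Takahashi, Haddad and Moreau (Tour Winner); then Ruiz (Qualifier).
Among Kapoor, Halvorsen, Takahashi, Haddad and Moreau, by date of most recent title (earlier first) (reversed rule for this group): Kapoor (10 Sep 1998) before Halvorsen and Takahashi (10 Mar 2000) before Haddad and Moreau (18 Jan 2004).
Among Halvorsen and Takahashi, alphabetically by surname: Halvorsen before Takahashi.
Among Haddad and Moreau, alphabetically by surname: Haddad before Moreau.
Full order: Kapoor, Halvorsen, Takahashi, Haddad, Moreau, Ruiz.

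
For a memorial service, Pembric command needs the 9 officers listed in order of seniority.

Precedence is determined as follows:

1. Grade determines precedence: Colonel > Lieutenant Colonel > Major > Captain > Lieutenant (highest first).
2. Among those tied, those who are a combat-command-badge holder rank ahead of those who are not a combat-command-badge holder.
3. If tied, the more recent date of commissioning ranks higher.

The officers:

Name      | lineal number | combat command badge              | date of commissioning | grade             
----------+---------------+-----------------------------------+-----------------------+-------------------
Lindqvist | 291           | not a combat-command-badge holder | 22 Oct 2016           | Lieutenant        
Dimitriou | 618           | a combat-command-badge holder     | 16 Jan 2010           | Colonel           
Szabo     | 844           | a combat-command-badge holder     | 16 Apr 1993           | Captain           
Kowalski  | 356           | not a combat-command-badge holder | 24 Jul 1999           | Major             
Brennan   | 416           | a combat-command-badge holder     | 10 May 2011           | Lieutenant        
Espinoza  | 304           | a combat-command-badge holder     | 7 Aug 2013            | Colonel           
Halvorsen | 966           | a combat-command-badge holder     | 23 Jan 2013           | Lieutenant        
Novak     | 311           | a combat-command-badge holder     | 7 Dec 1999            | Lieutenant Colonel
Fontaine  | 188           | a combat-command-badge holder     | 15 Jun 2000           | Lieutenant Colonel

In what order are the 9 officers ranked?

By grade: Espinoza and Dimitriou (Colonel); then Fontaine and Novak (Lieutenant Colonel); then Kowalski (Major); then Szabo (Captain); then Halvorsen, Brennan and Lindqvist (Lieutenant).
Espinoza and Dimitriou are each a combat-command-badge holder, so the next rule applies.
Among Espinoza and Dimitriou, by date of commissioning (later first): Espinoza (7 Aug 2013) before Dimitriou (16 Jan 2010).
Fontaine and Novak are each a combat-command-badge holder, so the next rule applies.
Among Fontaine and Novak, by date of commissioning (later first): Fontaine (15 Jun 2000) before Novak (7 Dec 1999).
Among Halvorsen, Brennan and Lindqvist, a combat-command-badge holder before not a combat-command-badge holder: Halvorsen and Brennan (a combat-command-badge holder) before Lindqvist (not a combat-command-badge holder).
Among Halvorsen and Brennan, by date of commissioning (later first): Halvorsen (23 Jan 2013) before Brennan (10 May 2011).
Full order: Espinoza, Dimitriou, Fontaine, Novak, Kowalski, Szabo, Halvorsen, Brennan, Lindqvist.

Espinoza, Dimitriou, Fontaine, Novak, Kowalski, Szabo, Halvorsen, Brennan, Lindqvist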